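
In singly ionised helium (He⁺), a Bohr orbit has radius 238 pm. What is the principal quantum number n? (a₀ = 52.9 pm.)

3

r_n = n²a₀/Z ⇒ n² = rZ/a₀ = 238 × 2 / 52.9 ≈ 9.00
n = 3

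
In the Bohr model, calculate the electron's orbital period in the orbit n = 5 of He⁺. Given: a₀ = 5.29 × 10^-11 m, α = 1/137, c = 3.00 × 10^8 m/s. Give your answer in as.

4740 as

r = n²a₀/Z = 5²·5.29 × 10^-11/2 = 6.61 × 10^-10 m
v = Zαc/n = 2·0.00730·3.00 × 10^8/5 = 8.76 × 10^5 m/s
T = 2πr/v = 4.74 × 10^-15 s = 4740 as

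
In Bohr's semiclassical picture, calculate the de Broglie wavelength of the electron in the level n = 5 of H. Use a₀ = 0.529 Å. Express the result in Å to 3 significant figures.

The Bohr quantisation condition is nλ = 2πr_n.
r_n = n²a₀/Z = 13.2 Å
λ = 2πr_n/n = 2π·13.2/5 = 16.6 Å

16.6 Å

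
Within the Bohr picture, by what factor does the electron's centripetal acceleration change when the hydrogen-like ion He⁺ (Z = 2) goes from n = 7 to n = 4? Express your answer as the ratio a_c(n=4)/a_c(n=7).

a_c ∝ Z^3 · n^-4; with Z fixed, a_c ∝ n^-4.
a_c(n=4)/a_c(n=7) = (4/7)^-4 = 2401/256

2401/256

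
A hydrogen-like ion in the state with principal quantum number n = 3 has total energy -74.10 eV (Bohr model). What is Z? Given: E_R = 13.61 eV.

7

E_n = −E_R Z²/n² ⇒ Z² = −E_n n²/E_R = 74.10 × 3² / 13.61 ≈ 49.00
Z = 7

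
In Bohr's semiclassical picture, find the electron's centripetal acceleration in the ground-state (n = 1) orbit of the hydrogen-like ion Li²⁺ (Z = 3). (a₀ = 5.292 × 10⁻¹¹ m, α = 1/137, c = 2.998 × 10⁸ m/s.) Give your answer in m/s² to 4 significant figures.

2.443 × 10²⁴ m/s²

r = n²a₀/Z = 1.764 × 10⁻¹¹ m, v = Zαc/n = 6.565 × 10⁶ m/s
a = v²/r = (6.565 × 10⁶)² / 1.764 × 10⁻¹¹ = 2.443 × 10²⁴ m/s²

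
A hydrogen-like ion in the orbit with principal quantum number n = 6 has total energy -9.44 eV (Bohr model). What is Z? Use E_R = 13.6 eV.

5

E_n = −E_R Z²/n² ⇒ Z² = −E_n n²/E_R = 9.44 × 6² / 13.6 ≈ 24.99
Z = 5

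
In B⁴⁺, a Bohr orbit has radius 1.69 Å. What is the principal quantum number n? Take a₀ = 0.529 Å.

r_n = n²a₀/Z ⇒ n² = rZ/a₀ = 1.69 × 5 / 0.529 ≈ 15.97
n = 4

4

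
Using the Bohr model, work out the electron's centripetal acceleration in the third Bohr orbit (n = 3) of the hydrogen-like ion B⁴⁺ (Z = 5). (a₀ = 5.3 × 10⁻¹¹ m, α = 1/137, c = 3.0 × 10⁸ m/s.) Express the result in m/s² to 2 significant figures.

r = n²a₀/Z = 9.5 × 10⁻¹¹ m, v = Zαc/n = 3.6 × 10⁶ m/s
a = v²/r = (3.6 × 10⁶)² / 9.5 × 10⁻¹¹ = 1.4 × 10²³ m/s²

1.4 × 10²³ m/s²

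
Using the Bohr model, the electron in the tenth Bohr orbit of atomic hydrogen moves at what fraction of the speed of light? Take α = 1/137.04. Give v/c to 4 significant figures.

0.0007297

v_n = Zαc/n, so v/c = Zα/n = 1 × 0.007297 / 10 = 0.0007297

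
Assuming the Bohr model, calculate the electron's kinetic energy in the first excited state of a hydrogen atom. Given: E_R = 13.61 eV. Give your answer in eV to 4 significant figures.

For a Coulomb orbit the virial theorem gives K = −E_n.
E_n = −E_R·Z²/n², so K = E_R·Z²/n² = 13.61 × 1²/2² = 3.402 eV

3.402 eV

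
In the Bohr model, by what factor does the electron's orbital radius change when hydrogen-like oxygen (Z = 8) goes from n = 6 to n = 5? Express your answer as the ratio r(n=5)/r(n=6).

r ∝ Z^-1 · n^2; with Z fixed, r ∝ n^2.
r(n=5)/r(n=6) = (5/6)^2 = 25/36

25/36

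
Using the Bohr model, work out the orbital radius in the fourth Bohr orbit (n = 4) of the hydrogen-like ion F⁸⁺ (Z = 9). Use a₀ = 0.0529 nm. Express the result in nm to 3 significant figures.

0.0940 nm

r_n = n²a₀/Z = 4² × 0.0529 / 9
    = 16 × 0.0529 / 9 = 0.0940 nm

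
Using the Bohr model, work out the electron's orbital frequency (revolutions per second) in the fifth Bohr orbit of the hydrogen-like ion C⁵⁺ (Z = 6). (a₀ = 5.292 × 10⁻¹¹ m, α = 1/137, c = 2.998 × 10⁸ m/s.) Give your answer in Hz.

1.895 × 10¹⁵ Hz

r = n²a₀/Z = 2.205 × 10⁻¹⁰ m, v = Zαc/n = 2.626 × 10⁶ m/s
f = v/(2πr) = 1.895 × 10¹⁵ Hz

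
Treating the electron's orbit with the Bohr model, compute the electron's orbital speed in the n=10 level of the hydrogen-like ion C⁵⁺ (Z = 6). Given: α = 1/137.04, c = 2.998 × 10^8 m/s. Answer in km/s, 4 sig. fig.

1313 km/s

v_n = Zαc/n = 6 × 0.007297 × 2.998 × 10^8 / 10
    = 1313 km/s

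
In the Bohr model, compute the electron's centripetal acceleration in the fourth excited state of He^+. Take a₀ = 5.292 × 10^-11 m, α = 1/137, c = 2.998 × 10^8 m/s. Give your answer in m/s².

r = n²a₀/Z = 6.615 × 10^-10 m, v = Zαc/n = 8.753 × 10^5 m/s
a = v²/r = (8.753 × 10^5)² / 6.615 × 10^-10 = 1.158 × 10^21 m/s²

1.158 × 10^21 m/s²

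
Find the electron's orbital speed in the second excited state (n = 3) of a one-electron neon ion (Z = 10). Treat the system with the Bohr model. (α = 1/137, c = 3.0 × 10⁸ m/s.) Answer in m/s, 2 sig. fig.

7.3 × 10⁶ m/s

v_n = Zαc/n = 10 × 0.0073 × 3.0 × 10⁸ / 3
    = 7.3 × 10⁶ m/s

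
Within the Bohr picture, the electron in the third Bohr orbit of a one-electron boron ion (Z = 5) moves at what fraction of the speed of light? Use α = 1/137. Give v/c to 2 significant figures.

v_n = Zαc/n, so v/c = Zα/n = 5 × 0.0073 / 3 = 0.012

0.012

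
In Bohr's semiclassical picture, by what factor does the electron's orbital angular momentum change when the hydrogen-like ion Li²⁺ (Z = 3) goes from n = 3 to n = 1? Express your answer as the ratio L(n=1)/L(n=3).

L = nℏ depends only on n, so L ∝ n.
L(n=1)/L(n=3) = (1/3)^1 = 1/3

1/3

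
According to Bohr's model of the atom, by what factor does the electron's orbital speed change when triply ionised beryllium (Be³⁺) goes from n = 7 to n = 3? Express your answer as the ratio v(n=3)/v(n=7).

v ∝ Z^1 · n^-1; with Z fixed, v ∝ n^-1.
v(n=3)/v(n=7) = (3/7)^-1 = 7/3

7/3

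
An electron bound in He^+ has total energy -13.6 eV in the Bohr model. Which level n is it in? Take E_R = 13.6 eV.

2

E_n = −E_R Z²/n² ⇒ n² = E_R Z²/(−E_n) = 13.6 × 2² / 13.6 ≈ 4.00
n = 2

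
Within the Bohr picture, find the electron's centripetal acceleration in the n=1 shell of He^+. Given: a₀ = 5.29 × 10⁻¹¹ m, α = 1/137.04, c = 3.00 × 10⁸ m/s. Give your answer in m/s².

7.25 × 10²³ m/s²

r = n²a₀/Z = 2.65 × 10⁻¹¹ m, v = Zαc/n = 4.38 × 10⁶ m/s
a = v²/r = (4.38 × 10⁶)² / 2.65 × 10⁻¹¹ = 7.25 × 10²³ m/s²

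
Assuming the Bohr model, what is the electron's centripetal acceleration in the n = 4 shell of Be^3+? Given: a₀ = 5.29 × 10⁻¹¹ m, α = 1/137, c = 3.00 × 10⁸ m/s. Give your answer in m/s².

r = n²a₀/Z = 2.12 × 10⁻¹⁰ m, v = Zαc/n = 2.19 × 10⁶ m/s
a = v²/r = (2.19 × 10⁶)² / 2.12 × 10⁻¹⁰ = 2.27 × 10²² m/s²

2.27 × 10²² m/s²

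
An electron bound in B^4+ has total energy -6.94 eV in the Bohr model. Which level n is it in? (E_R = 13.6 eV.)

7

E_n = −E_R Z²/n² ⇒ n² = E_R Z²/(−E_n) = 13.6 × 5² / 6.94 ≈ 48.99
n = 7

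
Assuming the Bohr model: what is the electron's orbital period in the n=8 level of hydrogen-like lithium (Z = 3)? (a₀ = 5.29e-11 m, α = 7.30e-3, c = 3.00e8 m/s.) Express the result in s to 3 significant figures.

8.63e-15 s

r = n²a₀/Z = 8²·5.29e-11/3 = 1.13e-9 m
v = Zαc/n = 3·0.00730·3.00e8/8 = 8.21e5 m/s
T = 2πr/v = 8.63e-15 s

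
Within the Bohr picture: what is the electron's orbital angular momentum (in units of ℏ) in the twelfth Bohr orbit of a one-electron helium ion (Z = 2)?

12

L_n = nℏ, so L/ℏ = n = 12.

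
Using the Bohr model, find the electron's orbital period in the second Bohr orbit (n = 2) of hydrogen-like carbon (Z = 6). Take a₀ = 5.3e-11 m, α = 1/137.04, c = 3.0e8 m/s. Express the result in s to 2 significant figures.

3.4e-17 s

r = n²a₀/Z = 2²·5.3e-11/6 = 3.5e-11 m
v = Zαc/n = 6·0.0073·3.0e8/2 = 6.6e6 m/s
T = 2πr/v = 3.4e-17 s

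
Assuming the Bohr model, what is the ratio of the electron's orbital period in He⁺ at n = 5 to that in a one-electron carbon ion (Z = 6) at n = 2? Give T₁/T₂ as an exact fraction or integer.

T ∝ Z^-2 · n^3
T₁/T₂ = (2/6)^-2 · (5/2)^3 = 1125/8

1125/8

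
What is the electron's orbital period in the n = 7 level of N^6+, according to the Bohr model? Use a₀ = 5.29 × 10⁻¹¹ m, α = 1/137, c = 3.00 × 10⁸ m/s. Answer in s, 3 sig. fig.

r = n²a₀/Z = 7²·5.29 × 10⁻¹¹/7 = 3.70 × 10⁻¹⁰ m
v = Zαc/n = 7·0.00730·3.00 × 10⁸/7 = 2.19 × 10⁶ m/s
T = 2πr/v = 1.06 × 10⁻¹⁵ s

1.06 × 10⁻¹⁵ s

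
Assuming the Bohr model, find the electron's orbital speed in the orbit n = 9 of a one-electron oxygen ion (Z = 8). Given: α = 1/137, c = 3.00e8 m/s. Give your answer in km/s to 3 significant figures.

v_n = Zαc/n = 8 × 0.00730 × 3.00e8 / 9
    = 1950 km/s

1950 km/s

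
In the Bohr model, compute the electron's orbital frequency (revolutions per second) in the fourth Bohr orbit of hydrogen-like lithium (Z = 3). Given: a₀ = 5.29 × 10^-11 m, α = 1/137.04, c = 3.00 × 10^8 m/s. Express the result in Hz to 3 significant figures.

9.26 × 10^14 Hz

r = n²a₀/Z = 2.82 × 10^-10 m, v = Zαc/n = 1.64 × 10^6 m/s
f = v/(2πr) = 9.26 × 10^14 Hz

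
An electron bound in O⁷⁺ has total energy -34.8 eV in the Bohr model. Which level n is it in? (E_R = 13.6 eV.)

5

E_n = −E_R Z²/n² ⇒ n² = E_R Z²/(−E_n) = 13.6 × 8² / 34.8 ≈ 25.01
n = 5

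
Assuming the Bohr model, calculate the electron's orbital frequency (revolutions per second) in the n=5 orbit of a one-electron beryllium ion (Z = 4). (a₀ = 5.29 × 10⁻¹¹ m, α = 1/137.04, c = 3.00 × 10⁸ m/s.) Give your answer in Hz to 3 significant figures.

r = n²a₀/Z = 3.31 × 10⁻¹⁰ m, v = Zαc/n = 1.75 × 10⁶ m/s
f = v/(2πr) = 8.43 × 10¹⁴ Hz

8.43 × 10¹⁴ Hz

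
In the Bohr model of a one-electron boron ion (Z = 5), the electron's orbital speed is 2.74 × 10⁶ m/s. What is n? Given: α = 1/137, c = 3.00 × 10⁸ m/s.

v_n = Zαc/n ⇒ n = Zαc/v = 5 × 0.00730 × 3.00 × 10⁸ / 2.74 × 10⁶ ≈ 4.00
n = 4

4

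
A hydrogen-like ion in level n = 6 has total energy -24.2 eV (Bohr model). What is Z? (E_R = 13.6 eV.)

E_n = −E_R Z²/n² ⇒ Z² = −E_n n²/E_R = 24.2 × 6² / 13.6 ≈ 64.06
Z = 8

8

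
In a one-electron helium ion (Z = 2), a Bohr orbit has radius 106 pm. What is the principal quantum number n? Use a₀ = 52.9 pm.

2

r_n = n²a₀/Z ⇒ n² = rZ/a₀ = 106 × 2 / 52.9 ≈ 4.01
n = 2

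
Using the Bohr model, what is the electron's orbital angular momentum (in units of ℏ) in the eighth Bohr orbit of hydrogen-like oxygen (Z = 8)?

L_n = nℏ, so L/ℏ = n = 8.

8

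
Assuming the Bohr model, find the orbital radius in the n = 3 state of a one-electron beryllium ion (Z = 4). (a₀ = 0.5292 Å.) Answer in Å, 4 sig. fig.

1.191 Å

r_n = n²a₀/Z = 3² × 0.5292 / 4
    = 9 × 0.5292 / 4 = 1.191 Å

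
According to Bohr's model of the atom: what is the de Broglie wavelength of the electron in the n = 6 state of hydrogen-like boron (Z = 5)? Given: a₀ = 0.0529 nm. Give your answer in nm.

0.399 nm

The Bohr quantisation condition is nλ = 2πr_n.
r_n = n²a₀/Z = 0.381 nm
λ = 2πr_n/n = 2π·0.381/6 = 0.399 nm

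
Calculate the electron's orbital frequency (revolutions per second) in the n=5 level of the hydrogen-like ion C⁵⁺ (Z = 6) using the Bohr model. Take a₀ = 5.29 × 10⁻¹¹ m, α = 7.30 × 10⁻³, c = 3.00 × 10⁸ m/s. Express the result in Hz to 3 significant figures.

1.90 × 10¹⁵ Hz

r = n²a₀/Z = 2.20 × 10⁻¹⁰ m, v = Zαc/n = 2.63 × 10⁶ m/s
f = v/(2πr) = 1.90 × 10¹⁵ Hz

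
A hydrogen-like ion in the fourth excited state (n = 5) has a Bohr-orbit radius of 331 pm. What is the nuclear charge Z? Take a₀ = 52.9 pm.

r_n = n²a₀/Z ⇒ Z = n²a₀/r = 5² × 52.9 / 331 ≈ 4.00
Z = 4

4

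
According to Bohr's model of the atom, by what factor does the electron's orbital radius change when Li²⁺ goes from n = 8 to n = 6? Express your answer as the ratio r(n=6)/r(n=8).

r ∝ Z^-1 · n^2; with Z fixed, r ∝ n^2.
r(n=6)/r(n=8) = (6/8)^2 = 9/16

9/16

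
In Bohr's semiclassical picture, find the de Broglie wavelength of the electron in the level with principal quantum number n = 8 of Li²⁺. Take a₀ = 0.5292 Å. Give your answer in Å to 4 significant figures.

The Bohr quantisation condition is nλ = 2πr_n.
r_n = n²a₀/Z = 11.29 Å
λ = 2πr_n/n = 2π·11.29/8 = 8.867 Å

8.867 Å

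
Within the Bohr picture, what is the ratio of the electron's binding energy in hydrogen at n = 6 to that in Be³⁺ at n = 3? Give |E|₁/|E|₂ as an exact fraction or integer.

1/64

|E| ∝ Z^2 · n^-2
|E|₁/|E|₂ = (1/4)^2 · (6/3)^-2 = 1/64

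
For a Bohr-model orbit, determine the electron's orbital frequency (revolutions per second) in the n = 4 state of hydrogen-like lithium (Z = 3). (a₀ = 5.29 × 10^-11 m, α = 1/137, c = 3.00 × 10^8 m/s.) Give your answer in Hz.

r = n²a₀/Z = 2.82 × 10^-10 m, v = Zαc/n = 1.64 × 10^6 m/s
f = v/(2πr) = 9.26 × 10^14 Hz

9.26 × 10^14 Hz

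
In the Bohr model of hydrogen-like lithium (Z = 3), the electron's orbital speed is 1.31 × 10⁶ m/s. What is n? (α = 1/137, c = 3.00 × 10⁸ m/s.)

5

v_n = Zαc/n ⇒ n = Zαc/v = 3 × 0.00730 × 3.00 × 10⁸ / 1.31 × 10⁶ ≈ 5.01
n = 5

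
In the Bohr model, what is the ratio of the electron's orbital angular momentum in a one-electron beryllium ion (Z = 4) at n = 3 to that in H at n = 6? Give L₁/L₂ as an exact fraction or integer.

L = nℏ is independent of Z.
L₁/L₂ = n₁/n₂ = 3/6 = 1/2

1/2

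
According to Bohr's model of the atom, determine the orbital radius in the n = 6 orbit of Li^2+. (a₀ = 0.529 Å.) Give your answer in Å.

r_n = n²a₀/Z = 6² × 0.529 / 3
    = 36 × 0.529 / 3 = 6.35 Å

6.35 Å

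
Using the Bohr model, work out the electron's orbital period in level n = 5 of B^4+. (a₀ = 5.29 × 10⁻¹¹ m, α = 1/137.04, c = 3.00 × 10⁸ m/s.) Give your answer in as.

r = n²a₀/Z = 5²·5.29 × 10⁻¹¹/5 = 2.64 × 10⁻¹⁰ m
v = Zαc/n = 5·0.00730·3.00 × 10⁸/5 = 2.19 × 10⁶ m/s
T = 2πr/v = 7.59 × 10⁻¹⁶ s = 759 as

759 as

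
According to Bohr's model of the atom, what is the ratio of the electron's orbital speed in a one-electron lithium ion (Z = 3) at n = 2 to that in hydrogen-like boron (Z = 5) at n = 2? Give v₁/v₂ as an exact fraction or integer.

v ∝ Z^1 · n^-1
v₁/v₂ = (3/5)^1 · (2/2)^-1 = 3/5

3/5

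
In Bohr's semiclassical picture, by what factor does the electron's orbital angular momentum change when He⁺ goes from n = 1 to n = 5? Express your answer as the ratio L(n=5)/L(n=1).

L = nℏ depends only on n, so L ∝ n.
L(n=5)/L(n=1) = (5/1)^1 = 5

5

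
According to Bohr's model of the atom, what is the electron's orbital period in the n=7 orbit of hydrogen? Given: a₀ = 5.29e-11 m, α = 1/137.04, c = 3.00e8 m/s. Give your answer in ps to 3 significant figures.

r = n²a₀/Z = 7²·5.29e-11/1 = 2.59e-9 m
v = Zαc/n = 1·0.00730·3.00e8/7 = 3.13e5 m/s
T = 2πr/v = 5.21e-14 s = 0.0521 ps

0.0521 ps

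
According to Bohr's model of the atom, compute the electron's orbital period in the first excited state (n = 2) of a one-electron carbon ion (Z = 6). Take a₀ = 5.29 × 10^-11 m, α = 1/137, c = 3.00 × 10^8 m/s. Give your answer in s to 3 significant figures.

r = n²a₀/Z = 2²·5.29 × 10^-11/6 = 3.53 × 10^-11 m
v = Zαc/n = 6·0.00730·3.00 × 10^8/2 = 6.57 × 10^6 m/s
T = 2πr/v = 3.37 × 10^-17 s

3.37 × 10^-17 s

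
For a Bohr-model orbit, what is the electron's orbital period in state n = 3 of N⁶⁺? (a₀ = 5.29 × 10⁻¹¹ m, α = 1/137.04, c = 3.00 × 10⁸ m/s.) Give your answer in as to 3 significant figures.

r = n²a₀/Z = 3²·5.29 × 10⁻¹¹/7 = 6.80 × 10⁻¹¹ m
v = Zαc/n = 7·0.00730·3.00 × 10⁸/3 = 5.11 × 10⁶ m/s
T = 2πr/v = 8.37 × 10⁻¹⁷ s = 83.7 as

83.7 as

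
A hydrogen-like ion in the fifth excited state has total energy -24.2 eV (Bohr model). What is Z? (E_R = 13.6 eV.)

E_n = −E_R Z²/n² ⇒ Z² = −E_n n²/E_R = 24.2 × 6² / 13.6 ≈ 64.06
Z = 8

8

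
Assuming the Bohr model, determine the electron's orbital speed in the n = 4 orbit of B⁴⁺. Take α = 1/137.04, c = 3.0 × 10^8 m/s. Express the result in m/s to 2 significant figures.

2.7 × 10^6 m/s

v_n = Zαc/n = 5 × 0.0073 × 3.0 × 10^8 / 4
    = 2.7 × 10^6 m/s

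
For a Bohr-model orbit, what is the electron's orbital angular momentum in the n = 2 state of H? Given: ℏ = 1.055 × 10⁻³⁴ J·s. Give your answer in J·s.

L_n = nℏ = 2 × 1.055 × 10⁻³⁴ = 2.110 × 10⁻³⁴ J·s

2.110 × 10⁻³⁴ J·s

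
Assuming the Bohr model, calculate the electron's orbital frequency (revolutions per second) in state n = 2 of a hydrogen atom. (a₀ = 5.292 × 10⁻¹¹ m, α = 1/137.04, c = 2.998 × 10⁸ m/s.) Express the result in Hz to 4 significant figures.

8.224 × 10¹⁴ Hz

r = n²a₀/Z = 2.117 × 10⁻¹⁰ m, v = Zαc/n = 1.094 × 10⁶ m/s
f = v/(2πr) = 8.224 × 10¹⁴ Hz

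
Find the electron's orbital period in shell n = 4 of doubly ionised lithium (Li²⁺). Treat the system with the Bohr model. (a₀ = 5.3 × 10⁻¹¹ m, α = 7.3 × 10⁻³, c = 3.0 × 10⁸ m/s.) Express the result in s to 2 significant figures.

1.1 × 10⁻¹⁵ s

r = n²a₀/Z = 4²·5.3 × 10⁻¹¹/3 = 2.8 × 10⁻¹⁰ m
v = Zαc/n = 3·0.0073·3.0 × 10⁸/4 = 1.6 × 10⁶ m/s
T = 2πr/v = 1.1 × 10⁻¹⁵ s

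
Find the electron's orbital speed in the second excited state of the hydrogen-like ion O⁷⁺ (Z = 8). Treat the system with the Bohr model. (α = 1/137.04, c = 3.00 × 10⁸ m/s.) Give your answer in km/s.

5840 km/s

v_n = Zαc/n = 8 × 0.00730 × 3.00 × 10⁸ / 3
    = 5840 km/s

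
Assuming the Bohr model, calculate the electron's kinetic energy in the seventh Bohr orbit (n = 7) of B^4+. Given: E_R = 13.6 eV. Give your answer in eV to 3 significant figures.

For a Coulomb orbit the virial theorem gives K = −E_n.
E_n = −E_R·Z²/n², so K = E_R·Z²/n² = 13.6 × 5²/7² = 6.94 eV

6.94 eV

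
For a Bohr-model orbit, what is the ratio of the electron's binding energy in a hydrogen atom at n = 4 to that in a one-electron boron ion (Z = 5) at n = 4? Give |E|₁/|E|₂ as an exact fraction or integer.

|E| ∝ Z^2 · n^-2
|E|₁/|E|₂ = (1/5)^2 · (4/4)^-2 = 1/25

1/25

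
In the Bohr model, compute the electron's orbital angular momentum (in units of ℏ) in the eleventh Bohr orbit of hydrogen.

11

L_n = nℏ, so L/ℏ = n = 11.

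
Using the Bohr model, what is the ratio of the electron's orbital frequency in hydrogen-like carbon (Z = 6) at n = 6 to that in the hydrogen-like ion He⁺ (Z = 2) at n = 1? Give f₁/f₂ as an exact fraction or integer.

1/24

f ∝ Z^2 · n^-3
f₁/f₂ = (6/2)^2 · (6/1)^-3 = 1/24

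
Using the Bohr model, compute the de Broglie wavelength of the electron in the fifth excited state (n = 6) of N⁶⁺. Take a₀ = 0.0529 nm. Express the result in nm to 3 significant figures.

The Bohr quantisation condition is nλ = 2πr_n.
r_n = n²a₀/Z = 0.272 nm
λ = 2πr_n/n = 2π·0.272/6 = 0.285 nm

0.285 nm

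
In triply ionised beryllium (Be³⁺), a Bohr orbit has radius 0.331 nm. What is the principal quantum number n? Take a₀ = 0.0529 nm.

r_n = n²a₀/Z ⇒ n² = rZ/a₀ = 0.331 × 4 / 0.0529 ≈ 25.03
n = 5

5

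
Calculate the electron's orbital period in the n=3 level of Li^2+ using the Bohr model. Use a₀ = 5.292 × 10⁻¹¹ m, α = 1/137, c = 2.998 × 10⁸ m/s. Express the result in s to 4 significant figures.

4.558 × 10⁻¹⁶ s

r = n²a₀/Z = 3²·5.292 × 10⁻¹¹/3 = 1.588 × 10⁻¹⁰ m
v = Zαc/n = 3·0.007299·2.998 × 10⁸/3 = 2.188 × 10⁶ m/s
T = 2πr/v = 4.558 × 10⁻¹⁶ s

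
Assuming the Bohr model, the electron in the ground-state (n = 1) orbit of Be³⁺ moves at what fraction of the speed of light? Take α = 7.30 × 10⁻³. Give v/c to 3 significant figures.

0.0292

v_n = Zαc/n, so v/c = Zα/n = 4 × 0.00730 / 1 = 0.0292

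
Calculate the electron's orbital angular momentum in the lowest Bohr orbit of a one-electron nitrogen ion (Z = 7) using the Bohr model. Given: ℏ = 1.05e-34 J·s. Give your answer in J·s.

1.05e-34 J·s

L_n = nℏ = 1 × 1.05e-34 = 1.05e-34 J·s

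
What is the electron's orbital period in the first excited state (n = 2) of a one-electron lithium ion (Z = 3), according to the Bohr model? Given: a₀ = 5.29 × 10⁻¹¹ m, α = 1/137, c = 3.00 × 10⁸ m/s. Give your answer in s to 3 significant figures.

r = n²a₀/Z = 2²·5.29 × 10⁻¹¹/3 = 7.05 × 10⁻¹¹ m
v = Zαc/n = 3·0.00730·3.00 × 10⁸/2 = 3.28 × 10⁶ m/s
T = 2πr/v = 1.35 × 10⁻¹⁶ s

1.35 × 10⁻¹⁶ s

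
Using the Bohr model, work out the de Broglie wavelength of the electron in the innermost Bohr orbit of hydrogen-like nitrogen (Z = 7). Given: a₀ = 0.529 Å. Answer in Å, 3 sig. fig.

0.475 Å

The Bohr quantisation condition is nλ = 2πr_n.
r_n = n²a₀/Z = 0.0756 Å
λ = 2πr_n/n = 2π·0.0756/1 = 0.475 Å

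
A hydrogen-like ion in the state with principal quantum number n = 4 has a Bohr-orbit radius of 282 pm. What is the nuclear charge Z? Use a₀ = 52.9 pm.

r_n = n²a₀/Z ⇒ Z = n²a₀/r = 4² × 52.9 / 282 ≈ 3.00
Z = 3

3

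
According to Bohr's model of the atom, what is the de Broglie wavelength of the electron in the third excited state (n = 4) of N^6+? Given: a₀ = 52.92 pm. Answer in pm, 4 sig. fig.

190.0 pm

The Bohr quantisation condition is nλ = 2πr_n.
r_n = n²a₀/Z = 121.0 pm
λ = 2πr_n/n = 2π·121.0/4 = 190.0 pm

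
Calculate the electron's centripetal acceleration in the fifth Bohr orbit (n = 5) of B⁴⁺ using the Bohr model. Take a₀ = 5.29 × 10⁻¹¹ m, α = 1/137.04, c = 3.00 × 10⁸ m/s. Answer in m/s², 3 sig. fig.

r = n²a₀/Z = 2.64 × 10⁻¹⁰ m, v = Zαc/n = 2.19 × 10⁶ m/s
a = v²/r = (2.19 × 10⁶)² / 2.64 × 10⁻¹⁰ = 1.81 × 10²² m/s²

1.81 × 10²² m/s²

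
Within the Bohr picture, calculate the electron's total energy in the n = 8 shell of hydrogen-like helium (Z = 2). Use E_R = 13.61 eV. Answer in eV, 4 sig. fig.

-0.8506 eV

E_n = −E_R·Z²/n² = −13.61 × 2²/8² = -0.8506 eV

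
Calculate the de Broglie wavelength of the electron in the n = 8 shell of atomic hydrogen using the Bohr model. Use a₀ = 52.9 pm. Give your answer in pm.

2660 pm

The Bohr quantisation condition is nλ = 2πr_n.
r_n = n²a₀/Z = 3390 pm
λ = 2πr_n/n = 2π·3390/8 = 2660 pm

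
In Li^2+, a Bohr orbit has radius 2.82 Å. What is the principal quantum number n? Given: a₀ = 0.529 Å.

4

r_n = n²a₀/Z ⇒ n² = rZ/a₀ = 2.82 × 3 / 0.529 ≈ 15.99
n = 4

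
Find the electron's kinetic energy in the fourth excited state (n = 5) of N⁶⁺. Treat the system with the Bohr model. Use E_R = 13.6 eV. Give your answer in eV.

26.7 eV

For a Coulomb orbit the virial theorem gives K = −E_n.
E_n = −E_R·Z²/n², so K = E_R·Z²/n² = 13.6 × 7²/5² = 26.7 eV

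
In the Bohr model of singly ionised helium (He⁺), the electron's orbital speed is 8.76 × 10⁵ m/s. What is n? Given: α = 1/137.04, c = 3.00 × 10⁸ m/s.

v_n = Zαc/n ⇒ n = Zαc/v = 2 × 0.00730 × 3.00 × 10⁸ / 8.76 × 10⁵ ≈ 5.00
n = 5

5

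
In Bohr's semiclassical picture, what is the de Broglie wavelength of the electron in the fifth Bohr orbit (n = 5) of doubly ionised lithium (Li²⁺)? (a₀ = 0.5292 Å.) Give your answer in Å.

The Bohr quantisation condition is nλ = 2πr_n.
r_n = n²a₀/Z = 4.410 Å
λ = 2πr_n/n = 2π·4.410/5 = 5.542 Å

5.542 Å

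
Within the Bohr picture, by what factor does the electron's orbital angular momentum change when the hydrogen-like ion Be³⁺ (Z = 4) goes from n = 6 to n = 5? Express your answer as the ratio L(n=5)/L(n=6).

5/6

L = nℏ depends only on n, so L ∝ n.
L(n=5)/L(n=6) = (5/6)^1 = 5/6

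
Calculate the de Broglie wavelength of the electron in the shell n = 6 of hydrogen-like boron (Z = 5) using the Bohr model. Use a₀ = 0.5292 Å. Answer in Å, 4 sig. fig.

The Bohr quantisation condition is nλ = 2πr_n.
r_n = n²a₀/Z = 3.810 Å
λ = 2πr_n/n = 2π·3.810/6 = 3.990 Å

3.990 Å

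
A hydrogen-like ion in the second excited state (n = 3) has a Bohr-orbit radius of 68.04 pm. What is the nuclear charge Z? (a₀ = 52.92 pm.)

7

r_n = n²a₀/Z ⇒ Z = n²a₀/r = 3² × 52.92 / 68.04 ≈ 7.00
Z = 7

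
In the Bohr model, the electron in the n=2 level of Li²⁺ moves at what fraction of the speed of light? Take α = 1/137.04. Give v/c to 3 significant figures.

v_n = Zαc/n, so v/c = Zα/n = 3 × 0.00730 / 2 = 0.0109

0.0109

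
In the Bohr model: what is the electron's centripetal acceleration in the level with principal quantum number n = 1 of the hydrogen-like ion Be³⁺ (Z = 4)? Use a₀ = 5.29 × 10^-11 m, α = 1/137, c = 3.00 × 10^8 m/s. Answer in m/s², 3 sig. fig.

5.80 × 10^24 m/s²

r = n²a₀/Z = 1.32 × 10^-11 m, v = Zαc/n = 8.76 × 10^6 m/s
a = v²/r = (8.76 × 10^6)² / 1.32 × 10^-11 = 5.80 × 10^24 m/s²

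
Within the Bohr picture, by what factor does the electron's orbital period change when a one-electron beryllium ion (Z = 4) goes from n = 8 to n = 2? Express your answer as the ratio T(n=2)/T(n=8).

1/64

T ∝ Z^-2 · n^3; with Z fixed, T ∝ n^3.
T(n=2)/T(n=8) = (2/8)^3 = 1/64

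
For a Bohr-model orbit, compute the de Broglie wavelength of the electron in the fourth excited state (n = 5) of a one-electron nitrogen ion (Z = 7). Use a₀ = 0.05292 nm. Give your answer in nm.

The Bohr quantisation condition is nλ = 2πr_n.
r_n = n²a₀/Z = 0.1890 nm
λ = 2πr_n/n = 2π·0.1890/5 = 0.2375 nm

0.2375 nm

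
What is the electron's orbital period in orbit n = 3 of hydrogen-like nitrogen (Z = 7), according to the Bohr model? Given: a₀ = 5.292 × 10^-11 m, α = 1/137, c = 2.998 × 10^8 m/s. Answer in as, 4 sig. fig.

r = n²a₀/Z = 3²·5.292 × 10^-11/7 = 6.804 × 10^-11 m
v = Zαc/n = 7·0.007299·2.998 × 10^8/3 = 5.106 × 10^6 m/s
T = 2πr/v = 8.373 × 10^-17 s = 83.73 as

83.73 as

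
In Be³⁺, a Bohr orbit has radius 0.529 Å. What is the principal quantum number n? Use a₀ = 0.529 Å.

2

r_n = n²a₀/Z ⇒ n² = rZ/a₀ = 0.529 × 4 / 0.529 ≈ 4.00
n = 2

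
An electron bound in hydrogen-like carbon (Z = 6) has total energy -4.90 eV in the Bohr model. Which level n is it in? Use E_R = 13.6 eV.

10

E_n = −E_R Z²/n² ⇒ n² = E_R Z²/(−E_n) = 13.6 × 6² / 4.90 ≈ 99.92
n = 10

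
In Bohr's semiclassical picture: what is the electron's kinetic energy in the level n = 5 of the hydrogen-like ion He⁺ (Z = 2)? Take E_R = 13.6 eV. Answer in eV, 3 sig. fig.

For a Coulomb orbit the virial theorem gives K = −E_n.
E_n = −E_R·Z²/n², so K = E_R·Z²/n² = 13.6 × 2²/5² = 2.18 eV

2.18 eV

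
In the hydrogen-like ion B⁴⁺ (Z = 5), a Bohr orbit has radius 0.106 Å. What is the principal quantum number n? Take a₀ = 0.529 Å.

r_n = n²a₀/Z ⇒ n² = rZ/a₀ = 0.106 × 5 / 0.529 ≈ 1.00
n = 1

1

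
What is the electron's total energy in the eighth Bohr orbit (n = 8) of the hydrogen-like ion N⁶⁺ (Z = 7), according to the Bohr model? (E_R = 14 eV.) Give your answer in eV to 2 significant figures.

E_n = −E_R·Z²/n² = −14 × 7²/8² = -11 eV

-11 eV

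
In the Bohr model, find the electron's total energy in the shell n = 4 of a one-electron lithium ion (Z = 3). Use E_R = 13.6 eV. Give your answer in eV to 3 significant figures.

-7.65 eV

E_n = −E_R·Z²/n² = −13.6 × 3²/4² = -7.65 eV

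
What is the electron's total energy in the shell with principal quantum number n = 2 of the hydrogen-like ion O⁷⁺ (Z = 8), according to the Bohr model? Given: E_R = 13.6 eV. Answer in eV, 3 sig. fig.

E_n = −E_R·Z²/n² = −13.6 × 8²/2² = -218 eV

-218 eV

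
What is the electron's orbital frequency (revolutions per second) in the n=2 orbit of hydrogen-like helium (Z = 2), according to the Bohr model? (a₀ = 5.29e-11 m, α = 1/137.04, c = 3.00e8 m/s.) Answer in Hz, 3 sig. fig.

3.29e15 Hz

r = n²a₀/Z = 1.06e-10 m, v = Zαc/n = 2.19e6 m/s
f = v/(2πr) = 3.29e15 Hz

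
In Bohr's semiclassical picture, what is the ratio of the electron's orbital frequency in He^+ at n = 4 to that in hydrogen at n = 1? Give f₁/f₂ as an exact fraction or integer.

f ∝ Z^2 · n^-3
f₁/f₂ = (2/1)^2 · (4/1)^-3 = 1/16

1/16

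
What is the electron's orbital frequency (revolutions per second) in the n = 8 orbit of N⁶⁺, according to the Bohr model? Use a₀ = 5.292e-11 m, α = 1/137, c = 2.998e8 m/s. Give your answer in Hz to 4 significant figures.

6.299e14 Hz

r = n²a₀/Z = 4.838e-10 m, v = Zαc/n = 1.915e6 m/s
f = v/(2πr) = 6.299e14 Hz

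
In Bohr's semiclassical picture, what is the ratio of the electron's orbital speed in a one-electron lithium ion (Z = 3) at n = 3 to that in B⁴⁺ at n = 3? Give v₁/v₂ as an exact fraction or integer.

3/5

v ∝ Z^1 · n^-1
v₁/v₂ = (3/5)^1 · (3/3)^-1 = 3/5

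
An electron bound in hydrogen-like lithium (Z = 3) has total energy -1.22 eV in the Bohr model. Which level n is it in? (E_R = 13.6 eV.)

10

E_n = −E_R Z²/n² ⇒ n² = E_R Z²/(−E_n) = 13.6 × 3² / 1.22 ≈ 100.33
n = 10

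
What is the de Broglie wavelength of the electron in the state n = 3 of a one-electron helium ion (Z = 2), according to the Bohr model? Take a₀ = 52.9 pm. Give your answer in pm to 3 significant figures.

499 pm

The Bohr quantisation condition is nλ = 2πr_n.
r_n = n²a₀/Z = 238 pm
λ = 2πr_n/n = 2π·238/3 = 499 pm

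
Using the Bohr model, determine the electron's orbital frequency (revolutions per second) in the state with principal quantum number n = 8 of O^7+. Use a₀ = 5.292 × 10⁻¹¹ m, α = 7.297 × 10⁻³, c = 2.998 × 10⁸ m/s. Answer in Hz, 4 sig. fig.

8.224 × 10¹⁴ Hz

r = n²a₀/Z = 4.234 × 10⁻¹⁰ m, v = Zαc/n = 2.188 × 10⁶ m/s
f = v/(2πr) = 8.224 × 10¹⁴ Hz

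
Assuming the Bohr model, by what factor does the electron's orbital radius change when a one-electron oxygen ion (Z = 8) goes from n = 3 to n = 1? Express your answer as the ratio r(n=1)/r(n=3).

r ∝ Z^-1 · n^2; with Z fixed, r ∝ n^2.
r(n=1)/r(n=3) = (1/3)^2 = 1/9

1/9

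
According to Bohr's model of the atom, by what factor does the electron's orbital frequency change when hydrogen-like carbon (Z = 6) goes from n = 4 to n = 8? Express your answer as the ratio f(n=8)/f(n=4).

f ∝ Z^2 · n^-3; with Z fixed, f ∝ n^-3.
f(n=8)/f(n=4) = (8/4)^-3 = 1/8

1/8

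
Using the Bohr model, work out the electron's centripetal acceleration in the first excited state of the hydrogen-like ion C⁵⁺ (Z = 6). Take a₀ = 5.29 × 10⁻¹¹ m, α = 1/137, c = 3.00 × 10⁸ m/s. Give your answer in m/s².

r = n²a₀/Z = 3.53 × 10⁻¹¹ m, v = Zαc/n = 6.57 × 10⁶ m/s
a = v²/r = (6.57 × 10⁶)² / 3.53 × 10⁻¹¹ = 1.22 × 10²⁴ m/s²

1.22 × 10²⁴ m/s²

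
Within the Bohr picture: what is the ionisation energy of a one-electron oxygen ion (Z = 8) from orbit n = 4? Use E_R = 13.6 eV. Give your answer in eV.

54.4 eV

E_n = −E_R·Z²/n² = −13.6 × 8²/4² eV = -54.4 eV
Ionisation energy = −E_n = 54.4 eV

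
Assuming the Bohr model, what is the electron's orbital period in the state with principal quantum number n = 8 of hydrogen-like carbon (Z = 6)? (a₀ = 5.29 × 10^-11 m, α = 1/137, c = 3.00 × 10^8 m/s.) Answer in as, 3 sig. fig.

2160 as

r = n²a₀/Z = 8²·5.29 × 10^-11/6 = 5.64 × 10^-10 m
v = Zαc/n = 6·0.00730·3.00 × 10^8/8 = 1.64 × 10^6 m/s
T = 2πr/v = 2.16 × 10^-15 s = 2160 as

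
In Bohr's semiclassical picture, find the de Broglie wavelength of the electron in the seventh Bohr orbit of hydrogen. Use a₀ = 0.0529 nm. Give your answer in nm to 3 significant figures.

2.33 nm

The Bohr quantisation condition is nλ = 2πr_n.
r_n = n²a₀/Z = 2.59 nm
λ = 2πr_n/n = 2π·2.59/7 = 2.33 nm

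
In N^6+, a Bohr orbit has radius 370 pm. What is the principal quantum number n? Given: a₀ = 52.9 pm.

7

r_n = n²a₀/Z ⇒ n² = rZ/a₀ = 370 × 7 / 52.9 ≈ 48.96
n = 7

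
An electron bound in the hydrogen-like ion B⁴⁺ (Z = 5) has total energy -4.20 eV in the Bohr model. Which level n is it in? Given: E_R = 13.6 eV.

9

E_n = −E_R Z²/n² ⇒ n² = E_R Z²/(−E_n) = 13.6 × 5² / 4.20 ≈ 80.95
n = 9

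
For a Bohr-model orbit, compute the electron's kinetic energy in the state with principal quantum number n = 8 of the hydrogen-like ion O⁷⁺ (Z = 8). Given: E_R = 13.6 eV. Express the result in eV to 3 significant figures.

For a Coulomb orbit the virial theorem gives K = −E_n.
E_n = −E_R·Z²/n², so K = E_R·Z²/n² = 13.6 × 8²/8² = 13.6 eV

13.6 eV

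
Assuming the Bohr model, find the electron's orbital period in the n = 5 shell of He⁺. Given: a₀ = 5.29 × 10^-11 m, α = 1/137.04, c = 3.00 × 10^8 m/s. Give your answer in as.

r = n²a₀/Z = 5²·5.29 × 10^-11/2 = 6.61 × 10^-10 m
v = Zαc/n = 2·0.00730·3.00 × 10^8/5 = 8.76 × 10^5 m/s
T = 2πr/v = 4.74 × 10^-15 s = 4740 as

4740 as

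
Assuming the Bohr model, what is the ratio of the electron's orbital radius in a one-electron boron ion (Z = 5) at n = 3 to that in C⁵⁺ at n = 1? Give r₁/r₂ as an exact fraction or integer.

54/5

r ∝ Z^-1 · n^2
r₁/r₂ = (5/6)^-1 · (3/1)^2 = 54/5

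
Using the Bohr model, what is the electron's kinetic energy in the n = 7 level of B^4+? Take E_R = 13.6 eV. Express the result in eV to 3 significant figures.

For a Coulomb orbit the virial theorem gives K = −E_n.
E_n = −E_R·Z²/n², so K = E_R·Z²/n² = 13.6 × 5²/7² = 6.94 eV

6.94 eV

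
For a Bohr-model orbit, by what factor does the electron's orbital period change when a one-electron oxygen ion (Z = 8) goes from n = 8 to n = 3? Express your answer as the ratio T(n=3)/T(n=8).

T ∝ Z^-2 · n^3; with Z fixed, T ∝ n^3.
T(n=3)/T(n=8) = (3/8)^3 = 27/512

27/512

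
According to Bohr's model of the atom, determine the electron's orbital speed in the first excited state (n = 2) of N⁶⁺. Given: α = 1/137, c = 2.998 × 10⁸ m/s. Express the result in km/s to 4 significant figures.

v_n = Zαc/n = 7 × 0.007299 × 2.998 × 10⁸ / 2
    = 7659 km/s

7659 km/s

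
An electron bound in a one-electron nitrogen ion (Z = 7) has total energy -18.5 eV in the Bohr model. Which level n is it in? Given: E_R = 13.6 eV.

6

E_n = −E_R Z²/n² ⇒ n² = E_R Z²/(−E_n) = 13.6 × 7² / 18.5 ≈ 36.02
n = 6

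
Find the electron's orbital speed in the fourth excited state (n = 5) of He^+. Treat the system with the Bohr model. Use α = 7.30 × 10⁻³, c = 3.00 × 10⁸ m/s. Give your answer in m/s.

v_n = Zαc/n = 2 × 0.00730 × 3.00 × 10⁸ / 5
    = 8.76 × 10⁵ m/s

8.76 × 10⁵ m/s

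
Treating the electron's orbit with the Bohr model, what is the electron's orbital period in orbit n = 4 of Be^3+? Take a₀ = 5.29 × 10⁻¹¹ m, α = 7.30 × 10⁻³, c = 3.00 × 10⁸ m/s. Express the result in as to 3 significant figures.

607 as

r = n²a₀/Z = 4²·5.29 × 10⁻¹¹/4 = 2.12 × 10⁻¹⁰ m
v = Zαc/n = 4·0.00730·3.00 × 10⁸/4 = 2.19 × 10⁶ m/s
T = 2πr/v = 6.07 × 10⁻¹⁶ s = 607 as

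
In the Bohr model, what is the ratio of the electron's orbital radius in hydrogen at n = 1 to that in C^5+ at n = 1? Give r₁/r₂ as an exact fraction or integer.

6

r ∝ Z^-1 · n^2
r₁/r₂ = (1/6)^-1 · (1/1)^2 = 6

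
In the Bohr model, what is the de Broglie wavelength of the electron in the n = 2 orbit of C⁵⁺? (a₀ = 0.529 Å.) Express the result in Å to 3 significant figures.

1.11 Å

The Bohr quantisation condition is nλ = 2πr_n.
r_n = n²a₀/Z = 0.353 Å
λ = 2πr_n/n = 2π·0.353/2 = 1.11 Å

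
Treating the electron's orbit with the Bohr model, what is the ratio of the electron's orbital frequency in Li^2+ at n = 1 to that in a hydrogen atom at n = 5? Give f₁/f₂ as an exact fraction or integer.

f ∝ Z^2 · n^-3
f₁/f₂ = (3/1)^2 · (1/5)^-3 = 1125

1125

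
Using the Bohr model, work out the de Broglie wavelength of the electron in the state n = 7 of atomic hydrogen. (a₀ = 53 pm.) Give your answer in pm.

2300 pm

The Bohr quantisation condition is nλ = 2πr_n.
r_n = n²a₀/Z = 2600 pm
λ = 2πr_n/n = 2π·2600/7 = 2300 pm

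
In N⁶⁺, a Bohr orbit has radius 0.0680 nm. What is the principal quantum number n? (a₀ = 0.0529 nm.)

r_n = n²a₀/Z ⇒ n² = rZ/a₀ = 0.0680 × 7 / 0.0529 ≈ 9.00
n = 3

3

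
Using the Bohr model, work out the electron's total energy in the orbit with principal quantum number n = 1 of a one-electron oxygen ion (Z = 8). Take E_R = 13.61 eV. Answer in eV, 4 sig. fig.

-871.0 eV

E_n = −E_R·Z²/n² = −13.61 × 8²/1² = -871.0 eV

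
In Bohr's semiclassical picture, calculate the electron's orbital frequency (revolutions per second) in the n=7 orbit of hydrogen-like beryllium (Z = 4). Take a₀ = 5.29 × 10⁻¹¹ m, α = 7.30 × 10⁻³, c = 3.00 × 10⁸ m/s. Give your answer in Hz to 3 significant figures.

3.07 × 10¹⁴ Hz

r = n²a₀/Z = 6.48 × 10⁻¹⁰ m, v = Zαc/n = 1.25 × 10⁶ m/s
f = v/(2πr) = 3.07 × 10¹⁴ Hz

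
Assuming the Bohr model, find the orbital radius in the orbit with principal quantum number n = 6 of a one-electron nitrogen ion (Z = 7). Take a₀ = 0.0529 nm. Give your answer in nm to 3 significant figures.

r_n = n²a₀/Z = 6² × 0.0529 / 7
    = 36 × 0.0529 / 7 = 0.272 nm

0.272 nm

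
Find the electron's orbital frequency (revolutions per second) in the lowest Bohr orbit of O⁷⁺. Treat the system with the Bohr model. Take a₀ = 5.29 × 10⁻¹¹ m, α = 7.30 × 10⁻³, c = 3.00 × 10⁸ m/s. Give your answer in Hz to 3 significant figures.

r = n²a₀/Z = 6.61 × 10⁻¹² m, v = Zαc/n = 1.75 × 10⁷ m/s
f = v/(2πr) = 4.22 × 10¹⁷ Hz

4.22 × 10¹⁷ Hz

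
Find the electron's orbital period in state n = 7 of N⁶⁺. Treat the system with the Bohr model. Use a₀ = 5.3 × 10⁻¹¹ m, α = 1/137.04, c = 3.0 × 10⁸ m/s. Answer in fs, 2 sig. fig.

r = n²a₀/Z = 7²·5.3 × 10⁻¹¹/7 = 3.7 × 10⁻¹⁰ m
v = Zαc/n = 7·0.0073·3.0 × 10⁸/7 = 2.2 × 10⁶ m/s
T = 2πr/v = 1.1 × 10⁻¹⁵ s = 1.1 fs

1.1 fs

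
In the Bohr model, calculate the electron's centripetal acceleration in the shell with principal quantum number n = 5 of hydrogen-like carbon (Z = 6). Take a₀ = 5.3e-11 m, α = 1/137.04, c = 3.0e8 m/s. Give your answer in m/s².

r = n²a₀/Z = 2.2e-10 m, v = Zαc/n = 2.6e6 m/s
a = v²/r = (2.6e6)² / 2.2e-10 = 3.1e22 m/s²

3.1e22 m/s²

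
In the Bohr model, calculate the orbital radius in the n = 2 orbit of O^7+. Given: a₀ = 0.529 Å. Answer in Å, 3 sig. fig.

r_n = n²a₀/Z = 2² × 0.529 / 8
    = 4 × 0.529 / 8 = 0.265 Å

0.265 Å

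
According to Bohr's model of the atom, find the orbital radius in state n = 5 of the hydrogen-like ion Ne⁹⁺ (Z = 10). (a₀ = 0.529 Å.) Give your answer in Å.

1.32 Å

r_n = n²a₀/Z = 5² × 0.529 / 10
    = 25 × 0.529 / 10 = 1.32 Å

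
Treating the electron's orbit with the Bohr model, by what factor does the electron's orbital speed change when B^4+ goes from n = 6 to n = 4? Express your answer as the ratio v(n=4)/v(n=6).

v ∝ Z^1 · n^-1; with Z fixed, v ∝ n^-1.
v(n=4)/v(n=6) = (4/6)^-1 = 3/2

3/2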